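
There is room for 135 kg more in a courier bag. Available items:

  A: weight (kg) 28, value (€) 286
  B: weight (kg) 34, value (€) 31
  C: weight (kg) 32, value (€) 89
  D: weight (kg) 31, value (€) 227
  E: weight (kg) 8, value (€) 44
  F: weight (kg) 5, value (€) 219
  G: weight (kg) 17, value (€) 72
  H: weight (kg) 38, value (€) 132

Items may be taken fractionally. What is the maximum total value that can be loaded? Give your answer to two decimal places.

Greedy by value/weight ratio, highest first.
Ratios (sorted): F 43.80, A 10.21, D 7.32, E 5.50, G 4.24, H 3.47, C 2.78, B 0.91
take F (5 @ 219); take A (28 @ 286); take D (31 @ 227); take E (8 @ 44); take G (17 @ 72); take H (38 @ 132); take 8/32 of C → 22.25. Capacity used 135/135.
Total value = 1002.25

1002.25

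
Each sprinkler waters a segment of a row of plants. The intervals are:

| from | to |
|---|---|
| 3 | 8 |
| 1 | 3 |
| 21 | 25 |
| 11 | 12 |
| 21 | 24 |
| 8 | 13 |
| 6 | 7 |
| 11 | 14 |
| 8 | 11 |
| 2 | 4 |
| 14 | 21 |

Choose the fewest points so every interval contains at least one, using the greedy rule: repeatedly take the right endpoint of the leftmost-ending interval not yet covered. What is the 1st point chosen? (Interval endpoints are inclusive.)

Sorted: [1,3] [2,4] [6,7] [3,8] [8,11] [11,12] [8,13] [11,14] [14,21] [21,24] [21,25]
{[1,3],[2,4]} hit by 3; {[6,7],[3,8]} hit by 7; {[8,11],[11,12],[8,13],[11,14]} hit by 11; {[14,21],[21,24],[21,25]} hit by 21.
Points: 3, 7, 11, 21 (4 total).

3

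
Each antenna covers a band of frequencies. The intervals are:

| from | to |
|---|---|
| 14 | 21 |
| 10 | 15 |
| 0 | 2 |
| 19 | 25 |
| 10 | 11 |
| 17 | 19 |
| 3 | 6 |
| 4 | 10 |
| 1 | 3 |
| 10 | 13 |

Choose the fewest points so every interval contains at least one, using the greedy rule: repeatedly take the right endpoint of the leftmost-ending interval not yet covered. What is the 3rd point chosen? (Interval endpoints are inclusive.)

11

Sort by right endpoint; whenever an interval is uncovered, place a point at its right end.
Sorted: [0,2] [1,3] [3,6] [4,10] [10,11] [10,13] [10,15] [17,19] [14,21] [19,25]
{[0,2],[1,3]} hit by 2; {[3,6],[4,10]} hit by 6; {[10,11],[10,13],[10,15]} hit by 11; {[17,19],[14,21],[19,25]} hit by 19.
Points: 2, 6, 11, 19 (4 total).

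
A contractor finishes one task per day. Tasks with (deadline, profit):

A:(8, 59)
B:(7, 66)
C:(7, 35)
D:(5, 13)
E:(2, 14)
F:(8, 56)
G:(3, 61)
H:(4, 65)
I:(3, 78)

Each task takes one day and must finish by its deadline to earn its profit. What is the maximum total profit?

Take jobs in profit order; each goes to the latest open slot no later than its deadline.
By profit: I(d3,78), B(d7,66), H(d4,65), G(d3,61), A(d8,59), F(d8,56), C(d7,35), E(d2,14), D(d5,13)
I→slot 3; B→slot 7; H→slot 4; G→slot 2; A→slot 8; F→slot 6; C→slot 5; E→slot 1; D skipped.
Profit = 14 + 61 + 78 + 65 + 35 + 56 + 66 + 59 = 434

434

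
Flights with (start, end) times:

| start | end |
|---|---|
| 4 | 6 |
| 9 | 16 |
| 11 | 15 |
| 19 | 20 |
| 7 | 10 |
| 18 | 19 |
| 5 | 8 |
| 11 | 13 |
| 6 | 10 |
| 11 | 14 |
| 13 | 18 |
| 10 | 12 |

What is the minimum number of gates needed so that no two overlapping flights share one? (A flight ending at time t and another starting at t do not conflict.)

5

starts: [4, 5, 6, 7, 9, 10, 11, 11, 11, 13, 18, 19]
ends:   [6, 8, 10, 10, 12, 13, 14, 15, 16, 18, 19, 20]
s4→1 s5→2 e6→1 s6→2 s7→3 e8→2 s9→3 e10→2 e10→1 s10→2 s11→3 s11→4 s11→5  — peak 5.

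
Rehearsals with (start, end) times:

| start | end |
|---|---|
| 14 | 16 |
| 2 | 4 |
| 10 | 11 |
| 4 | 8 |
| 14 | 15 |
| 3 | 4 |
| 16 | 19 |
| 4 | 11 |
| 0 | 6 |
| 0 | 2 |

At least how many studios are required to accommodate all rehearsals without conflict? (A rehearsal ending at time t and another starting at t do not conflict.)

3

Events (time:±→running): 0:+→1 0:+→2 2:-→1 2:+→2 3:+→3 … peak 3.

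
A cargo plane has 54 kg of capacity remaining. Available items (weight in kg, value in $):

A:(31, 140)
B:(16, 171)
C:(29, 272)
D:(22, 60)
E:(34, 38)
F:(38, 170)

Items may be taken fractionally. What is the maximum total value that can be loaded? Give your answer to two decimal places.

Ratios (sorted): B 10.69, C 9.38, A 4.52, F 4.47, D 2.73, E 1.12
take B (16 @ 171); take C (29 @ 272); take 9/31 of A → 40.65. Capacity used 54/54.
Total value = 483.65

483.65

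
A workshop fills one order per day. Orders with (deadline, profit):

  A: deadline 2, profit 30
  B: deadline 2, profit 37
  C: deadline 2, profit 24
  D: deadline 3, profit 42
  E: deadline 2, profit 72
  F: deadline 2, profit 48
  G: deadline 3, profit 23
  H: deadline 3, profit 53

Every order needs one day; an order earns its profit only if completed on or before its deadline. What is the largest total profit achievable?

Sort by profit descending; place each in the latest free slot ≤ its deadline.
By profit: E(d2,72), H(d3,53), F(d2,48), D(d3,42), B(d2,37), A(d2,30), C(d2,24), G(d3,23)
E→slot 2; H→slot 3; F→slot 1; D skipped; B skipped; A skipped; C skipped; G skipped.
Profit = 48 + 72 + 53 = 173

173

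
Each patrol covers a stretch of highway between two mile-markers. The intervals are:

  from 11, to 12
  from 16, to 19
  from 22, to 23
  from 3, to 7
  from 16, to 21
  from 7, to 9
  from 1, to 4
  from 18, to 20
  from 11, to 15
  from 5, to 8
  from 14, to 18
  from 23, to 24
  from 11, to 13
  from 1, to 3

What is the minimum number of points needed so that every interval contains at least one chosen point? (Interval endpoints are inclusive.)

5

Process intervals by earliest right end; each time one isn't hit yet, stab at its right endpoint.
By right end: [1,3]  [1,4]  [3,7]  [5,8]  [7,9]  [11,12]  [11,13]  [11,15]  [14,18]  [16,19]  [18,20]  [16,21]  [22,23]  [23,24]
[1,3] uncovered → point at 3; [5,8] uncovered → point at 8; [11,12] uncovered → point at 12; [14,18] uncovered → point at 18; [22,23] uncovered → point at 23.
Points: 3, 8, 12, 18, 23 (5 total).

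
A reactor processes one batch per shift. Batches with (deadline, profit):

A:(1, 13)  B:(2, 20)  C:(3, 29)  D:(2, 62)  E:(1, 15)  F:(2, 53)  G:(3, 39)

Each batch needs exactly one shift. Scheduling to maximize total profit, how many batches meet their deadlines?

Sort by profit descending; place each in the latest free slot ≤ its deadline.
By profit: D(d2,62), F(d2,53), G(d3,39), C(d3,29), B(d2,20), E(d1,15), A(d1,13)
D→slot 2; F→slot 1; G→slot 3; C skipped; B skipped; E skipped; A skipped.
3 of 7 scheduled.

3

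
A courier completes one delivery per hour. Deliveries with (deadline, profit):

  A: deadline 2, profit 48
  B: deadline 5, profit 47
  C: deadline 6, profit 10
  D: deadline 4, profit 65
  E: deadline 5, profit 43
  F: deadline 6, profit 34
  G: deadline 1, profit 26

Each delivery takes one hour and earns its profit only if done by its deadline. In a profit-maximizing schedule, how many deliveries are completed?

6

Profit order: D=65 A=48 B=47 E=43 F=34 G=26 C=10
Assign: D→slot 4, A→slot 2, B→slot 5, E→slot 3, F→slot 6, G→slot 1, C skipped.
Slots: [1:G] [2:A] [3:E] [4:D] [5:B] [6:F]
6 of 7 scheduled.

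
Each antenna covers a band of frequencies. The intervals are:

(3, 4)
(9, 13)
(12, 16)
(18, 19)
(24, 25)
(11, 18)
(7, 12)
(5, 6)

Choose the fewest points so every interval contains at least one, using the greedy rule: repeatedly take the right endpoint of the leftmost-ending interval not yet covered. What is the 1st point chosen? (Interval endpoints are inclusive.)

4

Sorted: [3,4] [5,6] [7,12] [9,13] [12,16] [11,18] [18,19] [24,25]
{[3,4]} hit by 4; {[5,6]} hit by 6; {[7,12],[9,13],[12,16],[11,18]} hit by 12; {[18,19]} hit by 19; {[24,25]} hit by 25.
Points: 4, 6, 12, 19, 25 (5 total).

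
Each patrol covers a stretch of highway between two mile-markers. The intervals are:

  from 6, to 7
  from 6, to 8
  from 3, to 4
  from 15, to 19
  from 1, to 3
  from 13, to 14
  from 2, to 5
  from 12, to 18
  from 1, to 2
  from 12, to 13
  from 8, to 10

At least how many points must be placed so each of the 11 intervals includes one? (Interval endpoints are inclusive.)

6

By right end: [1,2]  [1,3]  [3,4]  [2,5]  [6,7]  [6,8]  [8,10]  [12,13]  [13,14]  [12,18]  [15,19]
[1,2] uncovered → point at 2; [3,4] uncovered → point at 4; [6,7] uncovered → point at 7; [8,10] uncovered → point at 10; [12,13] uncovered → point at 13; [15,19] uncovered → point at 19.
Points: 2, 4, 7, 10, 13, 19 (6 total).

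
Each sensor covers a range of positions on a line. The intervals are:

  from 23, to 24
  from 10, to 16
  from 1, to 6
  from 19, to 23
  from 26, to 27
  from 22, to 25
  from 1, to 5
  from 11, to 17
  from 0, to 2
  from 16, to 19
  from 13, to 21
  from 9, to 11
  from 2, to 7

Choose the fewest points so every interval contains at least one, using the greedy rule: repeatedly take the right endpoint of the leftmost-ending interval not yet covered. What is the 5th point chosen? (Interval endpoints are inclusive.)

Sorted: [0,2] [1,5] [1,6] [2,7] [9,11] [10,16] [11,17] [16,19] [13,21] [19,23] [23,24] [22,25] [26,27]
{[0,2],[1,5],[1,6],[2,7]} hit by 2; {[9,11],[10,16],[11,17]} hit by 11; {[16,19],[13,21],[19,23]} hit by 19; {[23,24],[22,25]} hit by 24; {[26,27]} hit by 27.
Points: 2, 11, 19, 24, 27 (5 total).

27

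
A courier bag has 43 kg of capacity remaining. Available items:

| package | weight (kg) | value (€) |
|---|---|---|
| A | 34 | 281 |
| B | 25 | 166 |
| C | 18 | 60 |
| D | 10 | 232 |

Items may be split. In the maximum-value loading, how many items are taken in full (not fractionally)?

1

Order: D (232/10=23.20) > A (281/34=8.26) > B (166/25=6.64) > C (60/18=3.33)
Fill: take D (10 @ 232) → take 33/34 of A → 272.74; 43/43 used.
1 item(s) taken whole; one partial (take 33/34 of A).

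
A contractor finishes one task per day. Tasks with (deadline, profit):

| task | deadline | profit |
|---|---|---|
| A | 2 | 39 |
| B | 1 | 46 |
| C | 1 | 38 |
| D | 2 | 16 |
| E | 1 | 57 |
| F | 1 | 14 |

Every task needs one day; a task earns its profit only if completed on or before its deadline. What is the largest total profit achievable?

Profit order: E=57 B=46 A=39 C=38 D=16 F=14
Assign: E→slot 1, B skipped, A→slot 2, C skipped, D skipped, F skipped.
Slots: [1:E] [2:A]
Profit = 57 + 39 = 96

96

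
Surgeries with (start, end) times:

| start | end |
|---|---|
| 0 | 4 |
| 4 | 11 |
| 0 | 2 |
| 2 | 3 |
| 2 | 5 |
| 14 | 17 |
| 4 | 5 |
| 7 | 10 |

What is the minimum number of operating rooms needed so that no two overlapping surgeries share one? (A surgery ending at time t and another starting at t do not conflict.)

The answer is the maximum number of intervals overlapping at any instant.
starts: [0, 0, 2, 2, 4, 4, 7, 14]
ends:   [2, 3, 4, 5, 5, 10, 11, 17]
s0→1 s0→2 e2→1 s2→2 s2→3  — peak 3.

3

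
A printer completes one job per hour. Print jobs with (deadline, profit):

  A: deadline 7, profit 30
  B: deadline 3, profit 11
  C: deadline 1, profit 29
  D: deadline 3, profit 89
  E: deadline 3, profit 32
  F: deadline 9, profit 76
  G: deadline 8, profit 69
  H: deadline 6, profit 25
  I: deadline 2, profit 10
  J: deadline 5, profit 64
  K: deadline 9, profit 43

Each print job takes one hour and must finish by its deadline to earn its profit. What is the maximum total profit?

457

Take jobs in profit order; each goes to the latest open slot no later than its deadline.
Profit order: D=89 F=76 G=69 J=64 K=43 E=32 A=30 C=29 H=25 B=11 I=10
Assign: D→slot 3, F→slot 9, G→slot 8, J→slot 5, K→slot 7, E→slot 2, A→slot 6, C→slot 1, H→slot 4, B skipped, I skipped.
Slots: [1:C] [2:E] [3:D] [4:H] [5:J] [6:A] [7:K] [8:G] [9:F]
Profit = 29 + 32 + 89 + 25 + 64 + 30 + 43 + 69 + 76 = 457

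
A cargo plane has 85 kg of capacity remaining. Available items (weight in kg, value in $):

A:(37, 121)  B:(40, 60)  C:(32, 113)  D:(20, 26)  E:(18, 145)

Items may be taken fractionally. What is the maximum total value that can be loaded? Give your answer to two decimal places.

Sort by value per unit weight and fill in that order.
Ratios (sorted): E 8.06, C 3.53, A 3.27, B 1.50, D 1.30
take E (18 @ 145); take C (32 @ 113); take 35/37 of A → 114.46. Capacity used 85/85.
Total value = 372.46

372.46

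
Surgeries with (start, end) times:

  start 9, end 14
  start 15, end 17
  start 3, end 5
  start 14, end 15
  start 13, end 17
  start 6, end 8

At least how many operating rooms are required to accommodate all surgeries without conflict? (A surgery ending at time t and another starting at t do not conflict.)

Count concurrent intervals with a sweep; the peak is the room count.
Events (time:±→running): 3:+→1 5:-→0 6:+→1 8:-→0 9:+→1 13:+→2 … peak 2.

2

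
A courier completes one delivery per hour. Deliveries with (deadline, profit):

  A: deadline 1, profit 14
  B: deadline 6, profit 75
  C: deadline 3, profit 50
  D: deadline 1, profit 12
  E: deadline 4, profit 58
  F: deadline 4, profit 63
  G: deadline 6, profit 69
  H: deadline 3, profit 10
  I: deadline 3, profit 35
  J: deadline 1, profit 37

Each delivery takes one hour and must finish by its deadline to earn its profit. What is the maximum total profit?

352

Sort by profit descending; place each in the latest free slot ≤ its deadline.
By profit: B(d6,75), G(d6,69), F(d4,63), E(d4,58), C(d3,50), J(d1,37), I(d3,35), A(d1,14), D(d1,12), H(d3,10)
B→slot 6; G→slot 5; F→slot 4; E→slot 3; C→slot 2; J→slot 1; I skipped; A skipped; D skipped; H skipped.
Profit = 37 + 50 + 58 + 63 + 69 + 75 = 352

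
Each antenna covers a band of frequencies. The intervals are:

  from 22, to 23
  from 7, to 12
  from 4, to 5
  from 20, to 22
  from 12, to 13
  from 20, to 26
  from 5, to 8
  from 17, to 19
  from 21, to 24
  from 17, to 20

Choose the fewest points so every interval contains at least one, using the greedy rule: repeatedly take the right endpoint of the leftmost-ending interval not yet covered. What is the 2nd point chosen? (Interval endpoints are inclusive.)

Process intervals by earliest right end; each time one isn't hit yet, stab at its right endpoint.
Sorted: [4,5] [5,8] [7,12] [12,13] [17,19] [17,20] [20,22] [22,23] [21,24] [20,26]
{[4,5],[5,8]} hit by 5; {[7,12],[12,13]} hit by 12; {[17,19],[17,20]} hit by 19; {[20,22],[22,23],[21,24],[20,26]} hit by 22.
Points: 5, 12, 19, 22 (4 total).

12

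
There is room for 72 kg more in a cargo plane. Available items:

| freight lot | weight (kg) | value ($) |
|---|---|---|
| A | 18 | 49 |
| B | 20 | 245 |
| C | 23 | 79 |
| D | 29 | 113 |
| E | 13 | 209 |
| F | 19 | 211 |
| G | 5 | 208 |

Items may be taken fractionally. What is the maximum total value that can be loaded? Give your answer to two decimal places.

931.45

Ratios (sorted): G 41.60, E 16.08, B 12.25, F 11.11, D 3.90, C 3.43, A 2.72
take G (5 @ 208); take E (13 @ 209); take B (20 @ 245); take F (19 @ 211); take 15/29 of D → 58.45. Capacity used 72/72.
Total value = 931.45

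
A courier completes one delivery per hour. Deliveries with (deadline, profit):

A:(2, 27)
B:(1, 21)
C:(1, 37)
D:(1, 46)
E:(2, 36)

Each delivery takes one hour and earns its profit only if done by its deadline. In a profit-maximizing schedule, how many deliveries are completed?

Profit order: D=46 C=37 E=36 A=27 B=21
Assign: D→slot 1, C skipped, E→slot 2, A skipped, B skipped.
Slots: [1:D] [2:E]
2 of 5 scheduled.

2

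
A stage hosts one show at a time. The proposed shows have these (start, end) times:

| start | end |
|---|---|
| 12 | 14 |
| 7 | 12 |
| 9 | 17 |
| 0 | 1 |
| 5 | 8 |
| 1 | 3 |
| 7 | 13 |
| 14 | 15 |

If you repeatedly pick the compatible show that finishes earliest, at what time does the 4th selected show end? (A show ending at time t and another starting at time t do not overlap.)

Sorted by end: (0,1)  (1,3)  (5,8)  (7,12)  (7,13)  (12,14)  (14,15)  (9,17)
take (0,1); take (1,3); take (5,8); take (12,14); take (14,15).
Selected: (0,1) (1,3) (5,8) (12,14) (14,15)

14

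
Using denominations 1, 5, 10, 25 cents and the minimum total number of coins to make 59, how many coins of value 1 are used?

4

59 − 2×25→9 − 1×5→4 − 4×1→0
Count of 1: 4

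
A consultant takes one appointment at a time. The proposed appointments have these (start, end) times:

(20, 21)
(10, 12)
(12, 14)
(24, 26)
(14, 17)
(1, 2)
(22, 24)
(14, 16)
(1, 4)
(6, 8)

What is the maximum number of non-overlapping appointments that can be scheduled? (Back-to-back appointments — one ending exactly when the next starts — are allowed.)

Sort by end time and greedily take each interval whose start is ≥ the last chosen end.
Sorted by end: (1,2)  (1,4)  (6,8)  (10,12)  (12,14)  (14,16)  (14,17)  (20,21)  (22,24)  (24,26)
take (1,2); take (6,8); take (10,12); take (12,14); take (14,16); take (20,21); take (22,24); take (24,26).
Selected 8 appointments.

8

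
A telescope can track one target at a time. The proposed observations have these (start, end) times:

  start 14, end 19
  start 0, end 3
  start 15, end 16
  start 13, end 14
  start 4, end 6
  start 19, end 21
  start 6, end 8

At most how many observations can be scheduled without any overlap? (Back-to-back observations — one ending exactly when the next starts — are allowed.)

6

By end time: (0,3), (4,6), (6,8), (13,14), (15,16), (14,19), (19,21).
Pick (0,3); next start ≥ 3 → (4,6); next start ≥ 6 → (6,8); next start ≥ 8 → (13,14); next start ≥ 14 → (15,16); next start ≥ 16 → (19,21).
Selected 6 observations.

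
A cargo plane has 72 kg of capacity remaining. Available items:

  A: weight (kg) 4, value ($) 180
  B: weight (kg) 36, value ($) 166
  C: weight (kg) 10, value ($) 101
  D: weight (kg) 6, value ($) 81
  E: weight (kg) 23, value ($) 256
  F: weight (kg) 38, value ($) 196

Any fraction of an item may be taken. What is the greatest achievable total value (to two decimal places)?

767.58

Greedy by value/weight ratio, highest first.
Order: A (180/4=45.00) > D (81/6=13.50) > E (256/23=11.13) > C (101/10=10.10) > F (196/38=5.16) > B (166/36=4.61)
Fill: take A (4 @ 180) → take D (6 @ 81) → take E (23 @ 256) → take C (10 @ 101) → take 29/38 of F → 149.58; 72/72 used.
Total value = 767.58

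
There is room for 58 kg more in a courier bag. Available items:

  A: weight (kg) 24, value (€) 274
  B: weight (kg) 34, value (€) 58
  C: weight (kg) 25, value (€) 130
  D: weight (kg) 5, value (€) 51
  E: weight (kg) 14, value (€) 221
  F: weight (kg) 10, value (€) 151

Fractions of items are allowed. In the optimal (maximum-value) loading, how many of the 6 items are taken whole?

4

Sort by value per unit weight and fill in that order.
Order: E (221/14=15.79) > F (151/10=15.10) > A (274/24=11.42) > D (51/5=10.20) > C (130/25=5.20) > B (58/34=1.71)
Fill: take E (14 @ 221) → take F (10 @ 151) → take A (24 @ 274) → take D (5 @ 51) → take 5/25 of C → 26.00; 58/58 used.
4 item(s) taken whole; one partial (take 5/25 of C).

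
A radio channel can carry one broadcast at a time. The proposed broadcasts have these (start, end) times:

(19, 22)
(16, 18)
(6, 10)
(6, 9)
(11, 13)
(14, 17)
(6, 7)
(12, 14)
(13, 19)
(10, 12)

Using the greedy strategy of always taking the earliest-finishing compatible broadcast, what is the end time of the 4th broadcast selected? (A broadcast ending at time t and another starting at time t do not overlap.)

Sorted by end: (6,7)  (6,9)  (6,10)  (10,12)  (11,13)  (12,14)  (14,17)  (16,18)  (13,19)  (19,22)
take (6,7); take (10,12); take (12,14); take (14,17); skip (13,19); take (19,22).
Selected: (6,7) (10,12) (12,14) (14,17) (19,22)

17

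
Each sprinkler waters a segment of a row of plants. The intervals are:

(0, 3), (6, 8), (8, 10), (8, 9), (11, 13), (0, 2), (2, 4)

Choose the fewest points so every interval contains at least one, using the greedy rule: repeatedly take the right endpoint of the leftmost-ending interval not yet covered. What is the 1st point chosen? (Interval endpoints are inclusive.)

Sort by right endpoint; whenever an interval is uncovered, place a point at its right end.
Sorted: [0,2] [0,3] [2,4] [6,8] [8,9] [8,10] [11,13]
{[0,2],[0,3],[2,4]} hit by 2; {[6,8],[8,9],[8,10]} hit by 8; {[11,13]} hit by 13.
Points: 2, 8, 13 (3 total).

2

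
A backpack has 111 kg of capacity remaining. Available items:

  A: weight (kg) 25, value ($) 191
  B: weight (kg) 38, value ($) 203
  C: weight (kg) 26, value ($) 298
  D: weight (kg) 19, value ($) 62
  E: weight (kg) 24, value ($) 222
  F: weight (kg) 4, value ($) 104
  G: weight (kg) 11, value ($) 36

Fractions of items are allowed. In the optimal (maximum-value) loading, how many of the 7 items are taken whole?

4

Order: F (104/4=26.00) > C (298/26=11.46) > E (222/24=9.25) > A (191/25=7.64) > B (203/38=5.34) > G (36/11=3.27) > D (62/19=3.26)
Fill: take F (4 @ 104) → take C (26 @ 298) → take E (24 @ 222) → take A (25 @ 191) → take 32/38 of B → 170.95; 111/111 used.
4 item(s) taken whole; one partial (take 32/38 of B).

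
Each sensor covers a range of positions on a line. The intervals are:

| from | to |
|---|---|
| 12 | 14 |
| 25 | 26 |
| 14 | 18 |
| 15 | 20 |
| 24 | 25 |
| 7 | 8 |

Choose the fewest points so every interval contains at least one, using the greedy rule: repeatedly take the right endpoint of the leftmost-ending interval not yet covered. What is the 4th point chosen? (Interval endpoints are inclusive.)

25

Process intervals by earliest right end; each time one isn't hit yet, stab at its right endpoint.
Sorted: [7,8] [12,14] [14,18] [15,20] [24,25] [25,26]
{[7,8]} hit by 8; {[12,14],[14,18]} hit by 14; {[15,20]} hit by 20; {[24,25],[25,26]} hit by 25.
Points: 8, 14, 20, 25 (4 total).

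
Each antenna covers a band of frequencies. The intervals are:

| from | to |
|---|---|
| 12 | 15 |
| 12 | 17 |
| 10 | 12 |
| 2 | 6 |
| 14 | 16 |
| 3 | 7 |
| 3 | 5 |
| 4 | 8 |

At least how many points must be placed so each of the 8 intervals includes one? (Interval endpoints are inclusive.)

3

Process intervals by earliest right end; each time one isn't hit yet, stab at its right endpoint.
Sorted: [3,5] [2,6] [3,7] [4,8] [10,12] [12,15] [14,16] [12,17]
{[3,5],[2,6],[3,7],[4,8]} hit by 5; {[10,12],[12,15]} hit by 12; {[14,16],[12,17]} hit by 16.
Points: 5, 12, 16 (3 total).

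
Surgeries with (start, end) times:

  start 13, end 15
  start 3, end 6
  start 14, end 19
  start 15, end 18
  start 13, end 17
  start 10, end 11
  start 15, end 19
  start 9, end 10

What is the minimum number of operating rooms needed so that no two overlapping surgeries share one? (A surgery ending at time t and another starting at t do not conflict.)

Count concurrent intervals with a sweep; the peak is the room count.
Events (time:±→running): 3:+→1 6:-→0 9:+→1 10:-→0 10:+→1 11:-→0 13:+→1 13:+→2 14:+→3 15:-→2 15:+→3 15:+→4 … peak 4.

4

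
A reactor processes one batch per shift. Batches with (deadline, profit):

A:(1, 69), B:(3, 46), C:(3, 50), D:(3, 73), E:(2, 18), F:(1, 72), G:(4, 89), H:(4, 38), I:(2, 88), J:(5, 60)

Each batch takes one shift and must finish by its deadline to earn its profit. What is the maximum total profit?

By profit: G(d4,89), I(d2,88), D(d3,73), F(d1,72), A(d1,69), J(d5,60), C(d3,50), B(d3,46), H(d4,38), E(d2,18)
G→slot 4; I→slot 2; D→slot 3; F→slot 1; A skipped; J→slot 5; C skipped; B skipped; H skipped; E skipped.
Profit = 72 + 88 + 73 + 89 + 60 = 382

382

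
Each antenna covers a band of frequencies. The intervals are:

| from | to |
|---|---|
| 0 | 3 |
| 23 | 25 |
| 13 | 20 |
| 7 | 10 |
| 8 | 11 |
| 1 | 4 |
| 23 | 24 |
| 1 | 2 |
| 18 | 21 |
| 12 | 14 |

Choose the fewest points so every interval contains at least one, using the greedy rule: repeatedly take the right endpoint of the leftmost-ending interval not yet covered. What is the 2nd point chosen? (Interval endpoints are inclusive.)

10

By right end: [1,2]  [0,3]  [1,4]  [7,10]  [8,11]  [12,14]  [13,20]  [18,21]  [23,24]  [23,25]
[1,2] uncovered → point at 2; [7,10] uncovered → point at 10; [12,14] uncovered → point at 14; [18,21] uncovered → point at 21; [23,24] uncovered → point at 24.
Points: 2, 10, 14, 21, 24 (5 total).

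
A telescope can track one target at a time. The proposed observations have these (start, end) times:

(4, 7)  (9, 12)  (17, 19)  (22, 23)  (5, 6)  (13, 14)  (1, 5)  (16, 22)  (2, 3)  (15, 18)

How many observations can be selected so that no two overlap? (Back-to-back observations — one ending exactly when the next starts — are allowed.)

6

Greedy by earliest finish: after sorting by end time, pick each interval compatible with the last pick.
By end time: (2,3), (1,5), (5,6), (4,7), (9,12), (13,14), (15,18), (17,19), (16,22), (22,23).
Pick (2,3); next start ≥ 3 → (5,6); next start ≥ 6 → (9,12); next start ≥ 12 → (13,14); next start ≥ 14 → (15,18); next start ≥ 18 → (22,23).
Selected 6 observations.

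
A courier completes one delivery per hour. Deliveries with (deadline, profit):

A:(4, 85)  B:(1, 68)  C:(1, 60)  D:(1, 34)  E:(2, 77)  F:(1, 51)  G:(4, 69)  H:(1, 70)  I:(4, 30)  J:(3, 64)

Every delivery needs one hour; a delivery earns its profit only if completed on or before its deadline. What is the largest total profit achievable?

301

Sort by profit descending; place each in the latest free slot ≤ its deadline.
Profit order: A=85 E=77 H=70 G=69 B=68 J=64 C=60 F=51 D=34 I=30
Assign: A→slot 4, E→slot 2, H→slot 1, G→slot 3, B skipped, J skipped, C skipped, F skipped, D skipped, I skipped.
Slots: [1:H] [2:E] [3:G] [4:A]
Profit = 70 + 77 + 69 + 85 = 301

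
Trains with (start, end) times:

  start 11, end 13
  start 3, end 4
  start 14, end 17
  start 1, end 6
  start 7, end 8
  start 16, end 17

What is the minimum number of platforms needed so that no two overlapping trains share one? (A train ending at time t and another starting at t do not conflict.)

2

Events (time:±→running): 1:+→1 3:+→2 … peak 2.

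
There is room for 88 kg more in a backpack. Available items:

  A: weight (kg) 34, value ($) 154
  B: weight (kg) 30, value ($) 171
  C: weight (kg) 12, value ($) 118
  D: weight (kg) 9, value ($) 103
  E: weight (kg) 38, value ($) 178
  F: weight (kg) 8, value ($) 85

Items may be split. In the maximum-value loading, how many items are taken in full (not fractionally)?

Order: D (103/9=11.44) > F (85/8=10.62) > C (118/12=9.83) > B (171/30=5.70) > E (178/38=4.68) > A (154/34=4.53)
Fill: take D (9 @ 103) → take F (8 @ 85) → take C (12 @ 118) → take B (30 @ 171) → take 29/38 of E → 135.84; 88/88 used.
4 item(s) taken whole; one partial (take 29/38 of E).

4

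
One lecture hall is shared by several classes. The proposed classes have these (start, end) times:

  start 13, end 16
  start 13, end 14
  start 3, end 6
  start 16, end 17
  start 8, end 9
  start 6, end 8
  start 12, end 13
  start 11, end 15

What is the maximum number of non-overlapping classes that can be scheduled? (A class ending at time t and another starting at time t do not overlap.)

Greedy by earliest finish: after sorting by end time, pick each interval compatible with the last pick.
By end time: (3,6), (6,8), (8,9), (12,13), (13,14), (11,15), (13,16), (16,17).
Pick (3,6); next start ≥ 6 → (6,8); next start ≥ 8 → (8,9); next start ≥ 9 → (12,13); next start ≥ 13 → (13,14); next start ≥ 14 → (16,17).
Selected 6 classes.

6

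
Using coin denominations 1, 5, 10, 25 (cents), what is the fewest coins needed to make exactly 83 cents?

7

83 − 3×25→8 − 1×5→3 − 3×1→0
Total coins = 3 + 1 + 3 = 7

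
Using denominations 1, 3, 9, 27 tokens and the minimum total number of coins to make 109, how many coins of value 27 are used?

Greedy: take as many of the largest coin as possible, then repeat with the remainder.
109 − 4×27→1 − 1×1→0
Count of 27: 4

4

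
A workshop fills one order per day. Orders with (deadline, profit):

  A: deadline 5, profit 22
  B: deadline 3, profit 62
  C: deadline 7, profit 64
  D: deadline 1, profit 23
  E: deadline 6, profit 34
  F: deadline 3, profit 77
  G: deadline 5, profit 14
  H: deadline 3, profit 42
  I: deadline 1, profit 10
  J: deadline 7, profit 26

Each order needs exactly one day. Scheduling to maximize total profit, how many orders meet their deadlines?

7

Sort by profit descending; place each in the latest free slot ≤ its deadline.
Profit order: F=77 C=64 B=62 H=42 E=34 J=26 D=23 A=22 G=14 I=10
Assign: F→slot 3, C→slot 7, B→slot 2, H→slot 1, E→slot 6, J→slot 5, D skipped, A→slot 4, G skipped, I skipped.
Slots: [1:H] [2:B] [3:F] [4:A] [5:J] [6:E] [7:C]
7 of 10 scheduled.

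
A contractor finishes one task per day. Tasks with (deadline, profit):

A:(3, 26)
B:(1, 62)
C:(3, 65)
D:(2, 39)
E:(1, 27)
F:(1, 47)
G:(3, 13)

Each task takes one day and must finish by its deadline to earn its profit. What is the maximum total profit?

166

Take jobs in profit order; each goes to the latest open slot no later than its deadline.
Profit order: C=65 B=62 F=47 D=39 E=27 A=26 G=13
Assign: C→slot 3, B→slot 1, F skipped, D→slot 2, E skipped, A skipped, G skipped.
Slots: [1:B] [2:D] [3:C]
Profit = 62 + 39 + 65 = 166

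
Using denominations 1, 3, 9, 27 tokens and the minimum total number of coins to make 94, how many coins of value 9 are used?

1

94 = 3×27 + 1×9 + 1×3 + 1×1
Count of 9: 1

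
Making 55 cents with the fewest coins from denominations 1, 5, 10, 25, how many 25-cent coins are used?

55 = 2×25 + 1×5
Count of 25: 2

2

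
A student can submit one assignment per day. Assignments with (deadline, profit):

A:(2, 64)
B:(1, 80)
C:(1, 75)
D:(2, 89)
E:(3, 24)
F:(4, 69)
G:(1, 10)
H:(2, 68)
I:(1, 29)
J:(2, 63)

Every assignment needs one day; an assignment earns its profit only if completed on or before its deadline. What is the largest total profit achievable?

262

Profit order: D=89 B=80 C=75 F=69 H=68 A=64 J=63 I=29 E=24 G=10
Assign: D→slot 2, B→slot 1, C skipped, F→slot 4, H skipped, A skipped, J skipped, I skipped, E→slot 3, G skipped.
Slots: [1:B] [2:D] [3:E] [4:F]
Profit = 80 + 89 + 24 + 69 = 262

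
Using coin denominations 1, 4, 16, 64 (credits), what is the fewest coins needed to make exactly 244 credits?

244 = 3×64 + 3×16 + 1×4
Total coins = 3 + 3 + 1 = 7

7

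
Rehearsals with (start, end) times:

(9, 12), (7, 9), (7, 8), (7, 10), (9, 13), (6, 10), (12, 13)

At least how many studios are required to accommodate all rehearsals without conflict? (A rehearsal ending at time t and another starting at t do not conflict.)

Events (time:±→running): 6:+→1 7:+→2 7:+→3 7:+→4 … peak 4.

4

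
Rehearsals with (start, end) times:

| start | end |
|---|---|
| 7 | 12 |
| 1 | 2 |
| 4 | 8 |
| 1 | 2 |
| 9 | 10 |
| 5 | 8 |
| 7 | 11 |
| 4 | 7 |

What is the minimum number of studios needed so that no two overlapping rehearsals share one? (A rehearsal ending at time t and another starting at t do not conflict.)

Count concurrent intervals with a sweep; the peak is the room count.
starts: [1, 1, 4, 4, 5, 7, 7, 9]
ends:   [2, 2, 7, 8, 8, 10, 11, 12]
s1→1 s1→2 e2→1 e2→0 s4→1 s4→2 s5→3 e7→2 s7→3 s7→4  — peak 4.

4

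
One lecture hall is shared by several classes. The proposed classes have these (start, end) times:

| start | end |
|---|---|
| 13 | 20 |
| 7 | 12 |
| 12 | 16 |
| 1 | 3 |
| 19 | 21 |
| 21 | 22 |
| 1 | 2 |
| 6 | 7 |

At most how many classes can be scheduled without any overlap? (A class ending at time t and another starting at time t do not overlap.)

By end time: (1,2), (1,3), (6,7), (7,12), (12,16), (13,20), (19,21), (21,22).
Pick (1,2); next start ≥ 2 → (6,7); next start ≥ 7 → (7,12); next start ≥ 12 → (12,16); next start ≥ 16 → (19,21); next start ≥ 21 → (21,22).
Selected 6 classes.

6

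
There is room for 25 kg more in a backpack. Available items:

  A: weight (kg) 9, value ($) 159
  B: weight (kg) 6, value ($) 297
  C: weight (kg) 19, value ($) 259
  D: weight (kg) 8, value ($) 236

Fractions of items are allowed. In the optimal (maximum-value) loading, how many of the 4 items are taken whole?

Sort by value per unit weight and fill in that order.
Ratios (sorted): B 49.50, D 29.50, A 17.67, C 13.63
take B (6 @ 297); take D (8 @ 236); take A (9 @ 159); take 2/19 of C → 27.26. Capacity used 25/25.
3 item(s) taken whole; one partial (take 2/19 of C).

3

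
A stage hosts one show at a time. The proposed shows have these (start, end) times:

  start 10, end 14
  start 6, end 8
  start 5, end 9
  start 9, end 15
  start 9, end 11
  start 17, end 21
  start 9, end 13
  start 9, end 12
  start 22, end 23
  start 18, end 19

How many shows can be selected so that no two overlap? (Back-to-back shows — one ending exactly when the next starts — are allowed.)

Greedy by earliest finish: after sorting by end time, pick each interval compatible with the last pick.
Sorted by end: (6,8)  (5,9)  (9,11)  (9,12)  (9,13)  (10,14)  (9,15)  (18,19)  (17,21)  (22,23)
take (6,8); skip (5,9); take (9,11); skip (9,12); skip (10,14); take (18,19); take (22,23).
Selected 4 shows.

4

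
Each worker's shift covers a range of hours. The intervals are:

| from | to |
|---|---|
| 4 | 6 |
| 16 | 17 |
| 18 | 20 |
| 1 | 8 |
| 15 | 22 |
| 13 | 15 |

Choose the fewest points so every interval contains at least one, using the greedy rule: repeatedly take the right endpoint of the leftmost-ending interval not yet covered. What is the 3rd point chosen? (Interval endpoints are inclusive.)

By right end: [4,6]  [1,8]  [13,15]  [16,17]  [18,20]  [15,22]
[4,6] uncovered → point at 6; [13,15] uncovered → point at 15; [16,17] uncovered → point at 17; [18,20] uncovered → point at 20.
Points: 6, 15, 17, 20 (4 total).

17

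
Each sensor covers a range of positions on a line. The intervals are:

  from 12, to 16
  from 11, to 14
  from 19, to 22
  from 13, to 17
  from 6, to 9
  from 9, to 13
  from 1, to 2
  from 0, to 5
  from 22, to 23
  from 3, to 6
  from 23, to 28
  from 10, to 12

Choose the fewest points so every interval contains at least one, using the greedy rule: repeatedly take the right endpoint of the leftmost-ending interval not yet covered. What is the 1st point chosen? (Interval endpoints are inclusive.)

2

Sort by right endpoint; whenever an interval is uncovered, place a point at its right end.
Sorted: [1,2] [0,5] [3,6] [6,9] [10,12] [9,13] [11,14] [12,16] [13,17] [19,22] [22,23] [23,28]
{[1,2],[0,5]} hit by 2; {[3,6],[6,9]} hit by 6; {[10,12],[9,13],[11,14],[12,16]} hit by 12; {[13,17]} hit by 17; {[19,22],[22,23]} hit by 22; {[23,28]} hit by 28.
Points: 2, 6, 12, 17, 22, 28 (6 total).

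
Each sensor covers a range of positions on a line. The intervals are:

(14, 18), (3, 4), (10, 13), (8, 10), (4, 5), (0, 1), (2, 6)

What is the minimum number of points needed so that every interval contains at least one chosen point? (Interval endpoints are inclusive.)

4

Process intervals by earliest right end; each time one isn't hit yet, stab at its right endpoint.
By right end: [0,1]  [3,4]  [4,5]  [2,6]  [8,10]  [10,13]  [14,18]
[0,1] uncovered → point at 1; [3,4] uncovered → point at 4; [8,10] uncovered → point at 10; [14,18] uncovered → point at 18.
Points: 1, 4, 10, 18 (4 total).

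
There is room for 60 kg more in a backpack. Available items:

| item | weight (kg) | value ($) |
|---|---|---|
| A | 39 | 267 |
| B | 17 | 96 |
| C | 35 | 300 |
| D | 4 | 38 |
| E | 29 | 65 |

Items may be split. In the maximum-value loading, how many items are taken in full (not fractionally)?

2

Ratios (sorted): D 9.50, C 8.57, A 6.85, B 5.65, E 2.24
take D (4 @ 38); take C (35 @ 300); take 21/39 of A → 143.77. Capacity used 60/60.
2 item(s) taken whole; one partial (take 21/39 of A).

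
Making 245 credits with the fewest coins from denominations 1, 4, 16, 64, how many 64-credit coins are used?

Use the largest denomination that fits, subtract, and repeat.
245 = 3×64 + 3×16 + 1×4 + 1×1
Count of 64: 3

3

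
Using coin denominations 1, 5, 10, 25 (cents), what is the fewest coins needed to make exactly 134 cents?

10

Greedy: take as many of the largest coin as possible, then repeat with the remainder.
134 = 5×25 + 1×5 + 4×1
Total coins = 5 + 1 + 4 = 10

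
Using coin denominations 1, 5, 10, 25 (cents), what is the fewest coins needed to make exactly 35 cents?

Use the largest denomination that fits, subtract, and repeat.
35 − 1×25→10 − 1×10→0
Total coins = 1 + 1 = 2

2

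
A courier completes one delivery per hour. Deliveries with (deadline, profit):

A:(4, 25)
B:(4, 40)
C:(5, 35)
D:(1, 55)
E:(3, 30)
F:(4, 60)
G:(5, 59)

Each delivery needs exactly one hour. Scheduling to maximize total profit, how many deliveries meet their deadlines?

5

Take jobs in profit order; each goes to the latest open slot no later than its deadline.
Profit order: F=60 G=59 D=55 B=40 C=35 E=30 A=25
Assign: F→slot 4, G→slot 5, D→slot 1, B→slot 3, C→slot 2, E skipped, A skipped.
Slots: [1:D] [2:C] [3:B] [4:F] [5:G]
5 of 7 scheduled.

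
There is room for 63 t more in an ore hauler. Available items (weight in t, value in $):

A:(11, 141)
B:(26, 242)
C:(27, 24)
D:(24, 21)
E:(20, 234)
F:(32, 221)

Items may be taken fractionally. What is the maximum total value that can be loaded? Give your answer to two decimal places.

Order: A (141/11=12.82) > E (234/20=11.70) > B (242/26=9.31) > F (221/32=6.91) > C (24/27=0.89) > D (21/24=0.88)
Fill: take A (11 @ 141) → take E (20 @ 234) → take B (26 @ 242) → take 6/32 of F → 41.44; 63/63 used.
Total value = 658.44

658.44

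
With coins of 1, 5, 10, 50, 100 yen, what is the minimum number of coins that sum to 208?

6

208 = 2×100 + 1×5 + 3×1
Total coins = 2 + 1 + 3 = 6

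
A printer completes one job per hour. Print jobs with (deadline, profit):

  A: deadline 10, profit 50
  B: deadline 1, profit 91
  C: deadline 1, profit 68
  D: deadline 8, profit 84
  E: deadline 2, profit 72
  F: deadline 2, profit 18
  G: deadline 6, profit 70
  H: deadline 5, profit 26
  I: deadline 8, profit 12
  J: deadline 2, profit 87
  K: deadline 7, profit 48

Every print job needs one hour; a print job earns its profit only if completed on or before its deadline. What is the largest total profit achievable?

Sort by profit descending; place each in the latest free slot ≤ its deadline.
Profit order: B=91 J=87 D=84 E=72 G=70 C=68 A=50 K=48 H=26 F=18 I=12
Assign: B→slot 1, J→slot 2, D→slot 8, E skipped, G→slot 6, C skipped, A→slot 10, K→slot 7, H→slot 5, F skipped, I→slot 4.
Slots: [1:B] [2:J] [4:I] [5:H] [6:G] [7:K] [8:D] [10:A]
Profit = 91 + 87 + 12 + 26 + 70 + 48 + 84 + 50 = 468

468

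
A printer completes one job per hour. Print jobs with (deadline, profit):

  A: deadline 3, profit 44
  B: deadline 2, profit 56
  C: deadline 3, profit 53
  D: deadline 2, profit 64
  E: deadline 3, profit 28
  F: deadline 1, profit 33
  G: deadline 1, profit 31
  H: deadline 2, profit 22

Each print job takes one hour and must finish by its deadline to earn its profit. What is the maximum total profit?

173

Take jobs in profit order; each goes to the latest open slot no later than its deadline.
By profit: D(d2,64), B(d2,56), C(d3,53), A(d3,44), F(d1,33), G(d1,31), E(d3,28), H(d2,22)
D→slot 2; B→slot 1; C→slot 3; A skipped; F skipped; G skipped; E skipped; H skipped.
Profit = 56 + 64 + 53 = 173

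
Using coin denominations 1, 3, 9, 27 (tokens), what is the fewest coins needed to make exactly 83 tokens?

83 − 3×27→2 − 2×1→0
Total coins = 3 + 2 = 5

5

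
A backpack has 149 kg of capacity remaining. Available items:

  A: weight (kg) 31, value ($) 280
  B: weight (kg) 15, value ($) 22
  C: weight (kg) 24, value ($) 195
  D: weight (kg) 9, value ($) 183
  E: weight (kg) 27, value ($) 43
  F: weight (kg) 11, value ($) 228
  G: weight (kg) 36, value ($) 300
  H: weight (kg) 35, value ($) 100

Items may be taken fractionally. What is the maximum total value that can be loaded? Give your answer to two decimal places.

1290.78

Sort by value per unit weight and fill in that order.
Order: F (228/11=20.73) > D (183/9=20.33) > A (280/31=9.03) > G (300/36=8.33) > C (195/24=8.12) > H (100/35=2.86) > E (43/27=1.59) > B (22/15=1.47)
Fill: take F (11 @ 228) → take D (9 @ 183) → take A (31 @ 280) → take G (36 @ 300) → take C (24 @ 195) → take H (35 @ 100) → take 3/27 of E → 4.78; 149/149 used.
Total value = 1290.78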